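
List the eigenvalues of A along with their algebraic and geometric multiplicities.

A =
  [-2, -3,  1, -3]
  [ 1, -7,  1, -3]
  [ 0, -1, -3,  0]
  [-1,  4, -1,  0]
λ = -3: alg = 4, geom = 2

Step 1 — factor the characteristic polynomial to read off the algebraic multiplicities:
  χ_A(x) = (x + 3)^4

Step 2 — compute geometric multiplicities via the rank-nullity identity g(λ) = n − rank(A − λI):
  rank(A − (-3)·I) = 2, so dim ker(A − (-3)·I) = n − 2 = 2

Summary:
  λ = -3: algebraic multiplicity = 4, geometric multiplicity = 2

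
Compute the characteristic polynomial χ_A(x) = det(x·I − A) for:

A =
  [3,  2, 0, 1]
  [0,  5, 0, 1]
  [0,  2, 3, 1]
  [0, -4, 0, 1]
x^4 - 12*x^3 + 54*x^2 - 108*x + 81

Expanding det(x·I − A) (e.g. by cofactor expansion or by noting that A is similar to its Jordan form J, which has the same characteristic polynomial as A) gives
  χ_A(x) = x^4 - 12*x^3 + 54*x^2 - 108*x + 81
which factors as (x - 3)^4. The eigenvalues (with algebraic multiplicities) are λ = 3 with multiplicity 4.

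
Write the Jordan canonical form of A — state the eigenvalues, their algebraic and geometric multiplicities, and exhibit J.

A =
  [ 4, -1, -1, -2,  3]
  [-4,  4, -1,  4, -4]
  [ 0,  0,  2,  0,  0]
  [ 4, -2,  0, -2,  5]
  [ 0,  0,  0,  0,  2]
J_3(2) ⊕ J_2(2)

The characteristic polynomial is
  det(x·I − A) = x^5 - 10*x^4 + 40*x^3 - 80*x^2 + 80*x - 32 = (x - 2)^5

Eigenvalues and multiplicities (the geometric multiplicity of λ is n − rank(A − λI), which equals the number of Jordan blocks for λ):
  λ = 2: algebraic multiplicity = 5, geometric multiplicity = 2

Determining the block sizes for each eigenvalue:
  λ = 2: with am = 5 and gm = 2, the partition is not yet determined (e.g. several partitions of 5 into 2 parts exist). Let N = A − (2)·I. Computing rank(N^1) = 3, rank(N^2) = 1, rank(N^3) = 0; the number of blocks of size ≥ j is rank(N^{j−1}) − rank(N^j), giving [2, 2, 1]. So we have 1 block(s) of size 3, 1 block(s) of size 2 → block sizes [3, 2]

Assembling the blocks gives a Jordan form
J =
  [2, 1, 0, 0, 0]
  [0, 2, 1, 0, 0]
  [0, 0, 2, 0, 0]
  [0, 0, 0, 2, 1]
  [0, 0, 0, 0, 2]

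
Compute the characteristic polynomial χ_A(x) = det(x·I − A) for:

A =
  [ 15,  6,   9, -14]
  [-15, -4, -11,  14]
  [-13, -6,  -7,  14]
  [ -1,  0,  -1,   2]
x^4 - 6*x^3 + 12*x^2 - 8*x

Expanding det(x·I − A) (e.g. by cofactor expansion or by noting that A is similar to its Jordan form J, which has the same characteristic polynomial as A) gives
  χ_A(x) = x^4 - 6*x^3 + 12*x^2 - 8*x
which factors as x*(x - 2)^3. The eigenvalues (with algebraic multiplicities) are λ = 0 with multiplicity 1, λ = 2 with multiplicity 3.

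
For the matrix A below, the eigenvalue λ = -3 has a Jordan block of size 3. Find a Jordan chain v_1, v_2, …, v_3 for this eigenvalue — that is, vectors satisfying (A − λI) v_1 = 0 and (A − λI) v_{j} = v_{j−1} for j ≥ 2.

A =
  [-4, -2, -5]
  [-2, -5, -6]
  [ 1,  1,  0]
A Jordan chain for λ = -3 of length 3:
v_1 = (1, 2, -1)ᵀ
v_2 = (-2, -2, 1)ᵀ
v_3 = (0, 1, 0)ᵀ

Let N = A − (-3)·I. We want v_3 with N^3 v_3 = 0 but N^2 v_3 ≠ 0; then v_{j-1} := N · v_j for j = 3, …, 2.

Pick v_3 = (0, 1, 0)ᵀ.
Then v_2 = N · v_3 = (-2, -2, 1)ᵀ.
Then v_1 = N · v_2 = (1, 2, -1)ᵀ.

Sanity check: (A − (-3)·I) v_1 = (0, 0, 0)ᵀ = 0. ✓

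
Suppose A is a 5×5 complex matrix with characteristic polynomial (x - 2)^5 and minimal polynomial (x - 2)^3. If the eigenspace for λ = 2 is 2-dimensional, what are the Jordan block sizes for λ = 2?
Block sizes for λ = 2: [3, 2]

Step 1 — from the characteristic polynomial, algebraic multiplicity of λ = 2 is 5. From dim ker(A − (2)·I) = 2, there are exactly 2 Jordan blocks for λ = 2.
Step 2 — from the minimal polynomial, the factor (x − 2)^3 tells us the largest block for λ = 2 has size 3.
Step 3 — with total size 5, 2 blocks, and largest block 3, the block sizes (in nonincreasing order) are [3, 2].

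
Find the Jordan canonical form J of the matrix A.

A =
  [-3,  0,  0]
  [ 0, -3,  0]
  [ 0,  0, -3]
J_1(-3) ⊕ J_1(-3) ⊕ J_1(-3)

The characteristic polynomial is
  det(x·I − A) = x^3 + 9*x^2 + 27*x + 27 = (x + 3)^3

Eigenvalues and multiplicities (the geometric multiplicity of λ is n − rank(A − λI), which equals the number of Jordan blocks for λ):
  λ = -3: algebraic multiplicity = 3, geometric multiplicity = 3

Determining the block sizes for each eigenvalue:
  λ = -3: gm = am = 3, so every block has size 1 → block sizes [1, 1, 1]

Assembling the blocks gives a Jordan form
J =
  [-3,  0,  0]
  [ 0, -3,  0]
  [ 0,  0, -3]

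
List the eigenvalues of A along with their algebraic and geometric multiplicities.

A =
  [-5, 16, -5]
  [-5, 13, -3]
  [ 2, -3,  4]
λ = 4: alg = 3, geom = 1

Step 1 — factor the characteristic polynomial to read off the algebraic multiplicities:
  χ_A(x) = (x - 4)^3

Step 2 — compute geometric multiplicities via the rank-nullity identity g(λ) = n − rank(A − λI):
  rank(A − (4)·I) = 2, so dim ker(A − (4)·I) = n − 2 = 1

Summary:
  λ = 4: algebraic multiplicity = 3, geometric multiplicity = 1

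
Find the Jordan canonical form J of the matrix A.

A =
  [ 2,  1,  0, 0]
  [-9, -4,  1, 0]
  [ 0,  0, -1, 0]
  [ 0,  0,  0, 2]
J_3(-1) ⊕ J_1(2)

The characteristic polynomial is
  det(x·I − A) = x^4 + x^3 - 3*x^2 - 5*x - 2 = (x - 2)*(x + 1)^3

Eigenvalues and multiplicities (the geometric multiplicity of λ is n − rank(A − λI), which equals the number of Jordan blocks for λ):
  λ = -1: algebraic multiplicity = 3, geometric multiplicity = 1
  λ = 2: algebraic multiplicity = 1, geometric multiplicity = 1

Determining the block sizes for each eigenvalue:
  λ = -1: one block (gm = 1), so the single block has size am = 3 → block sizes [3]
  λ = 2: one block (gm = 1), so the single block has size am = 1 → block sizes [1]

Assembling the blocks gives a Jordan form
J =
  [-1,  1,  0, 0]
  [ 0, -1,  1, 0]
  [ 0,  0, -1, 0]
  [ 0,  0,  0, 2]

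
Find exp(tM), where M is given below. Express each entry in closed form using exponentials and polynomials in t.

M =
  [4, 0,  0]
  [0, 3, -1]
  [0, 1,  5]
e^{tM} =
  [exp(4*t), 0, 0]
  [0, -t*exp(4*t) + exp(4*t), -t*exp(4*t)]
  [0, t*exp(4*t), t*exp(4*t) + exp(4*t)]

Strategy: write M = P · J · P⁻¹ where J is a Jordan canonical form, so e^{tM} = P · e^{tJ} · P⁻¹, and e^{tJ} can be computed block-by-block.

M has Jordan form
J =
  [4, 1, 0]
  [0, 4, 0]
  [0, 0, 4]
(up to reordering of blocks).

Per-block formulas:
  For a 2×2 Jordan block J_2(4): exp(t · J_2(4)) = e^(4t)·(I + t·N), where N is the 2×2 nilpotent shift.
  For a 1×1 block at λ = 4: exp(t · [4]) = [e^(4t)].

After assembling e^{tJ} and conjugating by P, we get:

e^{tM} =
  [exp(4*t), 0, 0]
  [0, -t*exp(4*t) + exp(4*t), -t*exp(4*t)]
  [0, t*exp(4*t), t*exp(4*t) + exp(4*t)]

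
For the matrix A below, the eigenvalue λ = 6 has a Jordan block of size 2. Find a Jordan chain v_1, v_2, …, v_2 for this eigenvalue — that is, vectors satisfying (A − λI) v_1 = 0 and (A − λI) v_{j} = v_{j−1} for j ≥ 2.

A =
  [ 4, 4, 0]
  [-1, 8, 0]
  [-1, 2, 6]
A Jordan chain for λ = 6 of length 2:
v_1 = (-2, -1, -1)ᵀ
v_2 = (1, 0, 0)ᵀ

Let N = A − (6)·I. We want v_2 with N^2 v_2 = 0 but N^1 v_2 ≠ 0; then v_{j-1} := N · v_j for j = 2, …, 2.

Pick v_2 = (1, 0, 0)ᵀ.
Then v_1 = N · v_2 = (-2, -1, -1)ᵀ.

Sanity check: (A − (6)·I) v_1 = (0, 0, 0)ᵀ = 0. ✓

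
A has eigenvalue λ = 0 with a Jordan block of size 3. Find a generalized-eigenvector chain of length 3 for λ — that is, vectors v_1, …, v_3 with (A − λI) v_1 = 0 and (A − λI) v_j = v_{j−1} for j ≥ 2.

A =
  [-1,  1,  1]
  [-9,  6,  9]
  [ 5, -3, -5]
A Jordan chain for λ = 0 of length 3:
v_1 = (-3, 0, -3)ᵀ
v_2 = (-1, -9, 5)ᵀ
v_3 = (1, 0, 0)ᵀ

Let N = A − (0)·I. We want v_3 with N^3 v_3 = 0 but N^2 v_3 ≠ 0; then v_{j-1} := N · v_j for j = 3, …, 2.

Pick v_3 = (1, 0, 0)ᵀ.
Then v_2 = N · v_3 = (-1, -9, 5)ᵀ.
Then v_1 = N · v_2 = (-3, 0, -3)ᵀ.

Sanity check: (A − (0)·I) v_1 = (0, 0, 0)ᵀ = 0. ✓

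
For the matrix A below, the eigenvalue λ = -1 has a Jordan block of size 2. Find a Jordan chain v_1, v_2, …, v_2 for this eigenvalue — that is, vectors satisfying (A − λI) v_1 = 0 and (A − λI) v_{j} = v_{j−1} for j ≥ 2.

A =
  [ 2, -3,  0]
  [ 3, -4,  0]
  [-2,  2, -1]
A Jordan chain for λ = -1 of length 2:
v_1 = (3, 3, -2)ᵀ
v_2 = (1, 0, 0)ᵀ

Let N = A − (-1)·I. We want v_2 with N^2 v_2 = 0 but N^1 v_2 ≠ 0; then v_{j-1} := N · v_j for j = 2, …, 2.

Pick v_2 = (1, 0, 0)ᵀ.
Then v_1 = N · v_2 = (3, 3, -2)ᵀ.

Sanity check: (A − (-1)·I) v_1 = (0, 0, 0)ᵀ = 0. ✓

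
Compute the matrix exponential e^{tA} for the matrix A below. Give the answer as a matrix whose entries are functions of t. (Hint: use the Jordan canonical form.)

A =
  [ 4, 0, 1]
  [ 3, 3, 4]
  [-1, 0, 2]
e^{tA} =
  [t*exp(3*t) + exp(3*t), 0, t*exp(3*t)]
  [-t^2*exp(3*t)/2 + 3*t*exp(3*t), exp(3*t), -t^2*exp(3*t)/2 + 4*t*exp(3*t)]
  [-t*exp(3*t), 0, -t*exp(3*t) + exp(3*t)]

Strategy: write A = P · J · P⁻¹ where J is a Jordan canonical form, so e^{tA} = P · e^{tJ} · P⁻¹, and e^{tJ} can be computed block-by-block.

A has Jordan form
J =
  [3, 1, 0]
  [0, 3, 1]
  [0, 0, 3]
(up to reordering of blocks).

Per-block formulas:
  For a 3×3 Jordan block J_3(3): exp(t · J_3(3)) = e^(3t)·(I + t·N + (t^2/2)·N^2), where N is the 3×3 nilpotent shift.

After assembling e^{tJ} and conjugating by P, we get:

e^{tA} =
  [t*exp(3*t) + exp(3*t), 0, t*exp(3*t)]
  [-t^2*exp(3*t)/2 + 3*t*exp(3*t), exp(3*t), -t^2*exp(3*t)/2 + 4*t*exp(3*t)]
  [-t*exp(3*t), 0, -t*exp(3*t) + exp(3*t)]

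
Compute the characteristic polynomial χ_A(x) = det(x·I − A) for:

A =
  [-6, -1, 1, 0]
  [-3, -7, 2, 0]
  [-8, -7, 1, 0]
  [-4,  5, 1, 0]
x^4 + 12*x^3 + 48*x^2 + 64*x

Expanding det(x·I − A) (e.g. by cofactor expansion or by noting that A is similar to its Jordan form J, which has the same characteristic polynomial as A) gives
  χ_A(x) = x^4 + 12*x^3 + 48*x^2 + 64*x
which factors as x*(x + 4)^3. The eigenvalues (with algebraic multiplicities) are λ = -4 with multiplicity 3, λ = 0 with multiplicity 1.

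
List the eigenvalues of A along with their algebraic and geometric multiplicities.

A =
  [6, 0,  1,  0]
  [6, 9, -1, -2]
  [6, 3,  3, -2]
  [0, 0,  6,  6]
λ = 6: alg = 4, geom = 2

Step 1 — factor the characteristic polynomial to read off the algebraic multiplicities:
  χ_A(x) = (x - 6)^4

Step 2 — compute geometric multiplicities via the rank-nullity identity g(λ) = n − rank(A − λI):
  rank(A − (6)·I) = 2, so dim ker(A − (6)·I) = n − 2 = 2

Summary:
  λ = 6: algebraic multiplicity = 4, geometric multiplicity = 2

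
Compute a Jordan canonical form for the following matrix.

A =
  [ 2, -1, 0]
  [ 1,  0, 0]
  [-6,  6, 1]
J_2(1) ⊕ J_1(1)

The characteristic polynomial is
  det(x·I − A) = x^3 - 3*x^2 + 3*x - 1 = (x - 1)^3

Eigenvalues and multiplicities (the geometric multiplicity of λ is n − rank(A − λI), which equals the number of Jordan blocks for λ):
  λ = 1: algebraic multiplicity = 3, geometric multiplicity = 2

Determining the block sizes for each eigenvalue:
  λ = 1: 2 blocks summing to 3 forces exactly one block of size 2 and the rest size 1 → block sizes [2, 1]

Assembling the blocks gives a Jordan form
J =
  [1, 1, 0]
  [0, 1, 0]
  [0, 0, 1]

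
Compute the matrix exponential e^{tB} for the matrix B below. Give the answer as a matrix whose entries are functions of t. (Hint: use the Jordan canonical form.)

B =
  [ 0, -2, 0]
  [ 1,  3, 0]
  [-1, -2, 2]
e^{tB} =
  [-exp(2*t) + 2*exp(t), -2*exp(2*t) + 2*exp(t), 0]
  [exp(2*t) - exp(t), 2*exp(2*t) - exp(t), 0]
  [-t*exp(2*t), -2*t*exp(2*t), exp(2*t)]

Strategy: write B = P · J · P⁻¹ where J is a Jordan canonical form, so e^{tB} = P · e^{tJ} · P⁻¹, and e^{tJ} can be computed block-by-block.

B has Jordan form
J =
  [1, 0, 0]
  [0, 2, 1]
  [0, 0, 2]
(up to reordering of blocks).

Per-block formulas:
  For a 1×1 block at λ = 1: exp(t · [1]) = [e^(1t)].
  For a 2×2 Jordan block J_2(2): exp(t · J_2(2)) = e^(2t)·(I + t·N), where N is the 2×2 nilpotent shift.

After assembling e^{tJ} and conjugating by P, we get:

e^{tB} =
  [-exp(2*t) + 2*exp(t), -2*exp(2*t) + 2*exp(t), 0]
  [exp(2*t) - exp(t), 2*exp(2*t) - exp(t), 0]
  [-t*exp(2*t), -2*t*exp(2*t), exp(2*t)]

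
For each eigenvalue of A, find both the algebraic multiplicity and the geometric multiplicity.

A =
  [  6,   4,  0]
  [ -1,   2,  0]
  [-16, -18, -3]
λ = -3: alg = 1, geom = 1; λ = 4: alg = 2, geom = 1

Step 1 — factor the characteristic polynomial to read off the algebraic multiplicities:
  χ_A(x) = (x - 4)^2*(x + 3)

Step 2 — compute geometric multiplicities via the rank-nullity identity g(λ) = n − rank(A − λI):
  rank(A − (-3)·I) = 2, so dim ker(A − (-3)·I) = n − 2 = 1
  rank(A − (4)·I) = 2, so dim ker(A − (4)·I) = n − 2 = 1

Summary:
  λ = -3: algebraic multiplicity = 1, geometric multiplicity = 1
  λ = 4: algebraic multiplicity = 2, geometric multiplicity = 1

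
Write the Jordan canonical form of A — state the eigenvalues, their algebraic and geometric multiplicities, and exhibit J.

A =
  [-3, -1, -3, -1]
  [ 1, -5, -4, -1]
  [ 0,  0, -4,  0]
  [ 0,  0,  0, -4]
J_3(-4) ⊕ J_1(-4)

The characteristic polynomial is
  det(x·I − A) = x^4 + 16*x^3 + 96*x^2 + 256*x + 256 = (x + 4)^4

Eigenvalues and multiplicities (the geometric multiplicity of λ is n − rank(A − λI), which equals the number of Jordan blocks for λ):
  λ = -4: algebraic multiplicity = 4, geometric multiplicity = 2

Determining the block sizes for each eigenvalue:
  λ = -4: with am = 4 and gm = 2, the partition is not yet determined (e.g. several partitions of 4 into 2 parts exist). Let N = A − (-4)·I. Computing rank(N^1) = 2, rank(N^2) = 1, rank(N^3) = 0; the number of blocks of size ≥ j is rank(N^{j−1}) − rank(N^j), giving [2, 1, 1]. So we have 1 block(s) of size 3, 1 block(s) of size 1 → block sizes [3, 1]

Assembling the blocks gives a Jordan form
J =
  [-4,  1,  0,  0]
  [ 0, -4,  1,  0]
  [ 0,  0, -4,  0]
  [ 0,  0,  0, -4]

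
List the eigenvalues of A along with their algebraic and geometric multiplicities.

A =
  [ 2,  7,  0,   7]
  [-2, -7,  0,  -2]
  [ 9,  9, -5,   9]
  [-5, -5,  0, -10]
λ = -5: alg = 4, geom = 3

Step 1 — factor the characteristic polynomial to read off the algebraic multiplicities:
  χ_A(x) = (x + 5)^4

Step 2 — compute geometric multiplicities via the rank-nullity identity g(λ) = n − rank(A − λI):
  rank(A − (-5)·I) = 1, so dim ker(A − (-5)·I) = n − 1 = 3

Summary:
  λ = -5: algebraic multiplicity = 4, geometric multiplicity = 3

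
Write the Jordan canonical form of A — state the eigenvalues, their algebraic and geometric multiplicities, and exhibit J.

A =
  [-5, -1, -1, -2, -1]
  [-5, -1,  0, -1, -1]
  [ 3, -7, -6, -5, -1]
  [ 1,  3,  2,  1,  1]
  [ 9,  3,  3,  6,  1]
J_2(-2) ⊕ J_2(-2) ⊕ J_1(-2)

The characteristic polynomial is
  det(x·I − A) = x^5 + 10*x^4 + 40*x^3 + 80*x^2 + 80*x + 32 = (x + 2)^5

Eigenvalues and multiplicities (the geometric multiplicity of λ is n − rank(A − λI), which equals the number of Jordan blocks for λ):
  λ = -2: algebraic multiplicity = 5, geometric multiplicity = 3

Determining the block sizes for each eigenvalue:
  λ = -2: with am = 5 and gm = 3, the partition is not yet determined (e.g. several partitions of 5 into 3 parts exist). Let N = A − (-2)·I. Computing rank(N^1) = 2, rank(N^2) = 0; the number of blocks of size ≥ j is rank(N^{j−1}) − rank(N^j), giving [3, 2]. So we have 2 block(s) of size 2, 1 block(s) of size 1 → block sizes [2, 2, 1]

Assembling the blocks gives a Jordan form
J =
  [-2,  1,  0,  0,  0]
  [ 0, -2,  0,  0,  0]
  [ 0,  0, -2,  1,  0]
  [ 0,  0,  0, -2,  0]
  [ 0,  0,  0,  0, -2]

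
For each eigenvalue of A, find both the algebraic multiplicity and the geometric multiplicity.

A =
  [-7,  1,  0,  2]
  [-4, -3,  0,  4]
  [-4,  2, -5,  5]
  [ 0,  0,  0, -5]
λ = -5: alg = 4, geom = 2

Step 1 — factor the characteristic polynomial to read off the algebraic multiplicities:
  χ_A(x) = (x + 5)^4

Step 2 — compute geometric multiplicities via the rank-nullity identity g(λ) = n − rank(A − λI):
  rank(A − (-5)·I) = 2, so dim ker(A − (-5)·I) = n − 2 = 2

Summary:
  λ = -5: algebraic multiplicity = 4, geometric multiplicity = 2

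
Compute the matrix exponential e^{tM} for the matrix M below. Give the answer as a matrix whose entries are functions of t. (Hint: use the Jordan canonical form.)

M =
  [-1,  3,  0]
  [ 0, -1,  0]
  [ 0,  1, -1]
e^{tM} =
  [exp(-t), 3*t*exp(-t), 0]
  [0, exp(-t), 0]
  [0, t*exp(-t), exp(-t)]

Strategy: write M = P · J · P⁻¹ where J is a Jordan canonical form, so e^{tM} = P · e^{tJ} · P⁻¹, and e^{tJ} can be computed block-by-block.

M has Jordan form
J =
  [-1,  1,  0]
  [ 0, -1,  0]
  [ 0,  0, -1]
(up to reordering of blocks).

Per-block formulas:
  For a 1×1 block at λ = -1: exp(t · [-1]) = [e^(-1t)].
  For a 2×2 Jordan block J_2(-1): exp(t · J_2(-1)) = e^(-1t)·(I + t·N), where N is the 2×2 nilpotent shift.

After assembling e^{tJ} and conjugating by P, we get:

e^{tM} =
  [exp(-t), 3*t*exp(-t), 0]
  [0, exp(-t), 0]
  [0, t*exp(-t), exp(-t)]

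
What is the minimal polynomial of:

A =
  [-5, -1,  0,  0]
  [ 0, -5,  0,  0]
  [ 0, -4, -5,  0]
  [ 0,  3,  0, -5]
x^2 + 10*x + 25

The characteristic polynomial is χ_A(x) = (x + 5)^4, so the eigenvalues are known. The minimal polynomial is
  m_A(x) = Π_λ (x − λ)^{k_λ}
where k_λ is the size of the *largest* Jordan block for λ (equivalently, the smallest k with (A − λI)^k v = 0 for every generalised eigenvector v of λ).

  λ = -5: largest Jordan block has size 2, contributing (x + 5)^2

So m_A(x) = (x + 5)^2 = x^2 + 10*x + 25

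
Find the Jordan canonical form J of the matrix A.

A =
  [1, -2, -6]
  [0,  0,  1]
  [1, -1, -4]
J_3(-1)

The characteristic polynomial is
  det(x·I − A) = x^3 + 3*x^2 + 3*x + 1 = (x + 1)^3

Eigenvalues and multiplicities (the geometric multiplicity of λ is n − rank(A − λI), which equals the number of Jordan blocks for λ):
  λ = -1: algebraic multiplicity = 3, geometric multiplicity = 1

Determining the block sizes for each eigenvalue:
  λ = -1: one block (gm = 1), so the single block has size am = 3 → block sizes [3]

Assembling the blocks gives a Jordan form
J =
  [-1,  1,  0]
  [ 0, -1,  1]
  [ 0,  0, -1]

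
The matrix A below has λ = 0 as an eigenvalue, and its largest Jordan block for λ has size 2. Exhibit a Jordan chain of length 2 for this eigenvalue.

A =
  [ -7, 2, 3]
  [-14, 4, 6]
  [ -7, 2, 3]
A Jordan chain for λ = 0 of length 2:
v_1 = (-7, -14, -7)ᵀ
v_2 = (1, 0, 0)ᵀ

Let N = A − (0)·I. We want v_2 with N^2 v_2 = 0 but N^1 v_2 ≠ 0; then v_{j-1} := N · v_j for j = 2, …, 2.

Pick v_2 = (1, 0, 0)ᵀ.
Then v_1 = N · v_2 = (-7, -14, -7)ᵀ.

Sanity check: (A − (0)·I) v_1 = (0, 0, 0)ᵀ = 0. ✓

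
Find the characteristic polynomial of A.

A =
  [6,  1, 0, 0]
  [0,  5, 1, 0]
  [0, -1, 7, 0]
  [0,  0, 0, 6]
x^4 - 24*x^3 + 216*x^2 - 864*x + 1296

Expanding det(x·I − A) (e.g. by cofactor expansion or by noting that A is similar to its Jordan form J, which has the same characteristic polynomial as A) gives
  χ_A(x) = x^4 - 24*x^3 + 216*x^2 - 864*x + 1296
which factors as (x - 6)^4. The eigenvalues (with algebraic multiplicities) are λ = 6 with multiplicity 4.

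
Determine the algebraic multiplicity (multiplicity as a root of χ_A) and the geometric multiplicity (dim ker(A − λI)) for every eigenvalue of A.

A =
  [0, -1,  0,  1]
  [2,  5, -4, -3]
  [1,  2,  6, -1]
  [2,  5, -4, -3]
λ = 0: alg = 2, geom = 1; λ = 4: alg = 2, geom = 1

Step 1 — factor the characteristic polynomial to read off the algebraic multiplicities:
  χ_A(x) = x^2*(x - 4)^2

Step 2 — compute geometric multiplicities via the rank-nullity identity g(λ) = n − rank(A − λI):
  rank(A − (0)·I) = 3, so dim ker(A − (0)·I) = n − 3 = 1
  rank(A − (4)·I) = 3, so dim ker(A − (4)·I) = n − 3 = 1

Summary:
  λ = 0: algebraic multiplicity = 2, geometric multiplicity = 1
  λ = 4: algebraic multiplicity = 2, geometric multiplicity = 1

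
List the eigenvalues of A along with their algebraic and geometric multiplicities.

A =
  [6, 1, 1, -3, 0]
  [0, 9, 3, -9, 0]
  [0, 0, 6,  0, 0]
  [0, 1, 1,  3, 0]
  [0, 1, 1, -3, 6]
λ = 6: alg = 5, geom = 4

Step 1 — factor the characteristic polynomial to read off the algebraic multiplicities:
  χ_A(x) = (x - 6)^5

Step 2 — compute geometric multiplicities via the rank-nullity identity g(λ) = n − rank(A − λI):
  rank(A − (6)·I) = 1, so dim ker(A − (6)·I) = n − 1 = 4

Summary:
  λ = 6: algebraic multiplicity = 5, geometric multiplicity = 4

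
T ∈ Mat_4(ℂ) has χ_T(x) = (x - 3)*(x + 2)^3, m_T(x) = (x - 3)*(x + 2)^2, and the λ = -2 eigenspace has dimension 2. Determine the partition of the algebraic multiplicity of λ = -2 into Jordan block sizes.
Block sizes for λ = -2: [2, 1]

Step 1 — from the characteristic polynomial, algebraic multiplicity of λ = -2 is 3. From dim ker(T − (-2)·I) = 2, there are exactly 2 Jordan blocks for λ = -2.
Step 2 — from the minimal polynomial, the factor (x + 2)^2 tells us the largest block for λ = -2 has size 2.
Step 3 — with total size 3, 2 blocks, and largest block 2, the block sizes (in nonincreasing order) are [2, 1].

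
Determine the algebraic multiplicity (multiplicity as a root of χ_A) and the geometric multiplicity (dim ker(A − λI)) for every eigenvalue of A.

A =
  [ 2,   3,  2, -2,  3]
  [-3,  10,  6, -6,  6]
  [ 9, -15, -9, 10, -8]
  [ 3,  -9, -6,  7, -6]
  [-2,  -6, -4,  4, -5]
λ = 1: alg = 5, geom = 3

Step 1 — factor the characteristic polynomial to read off the algebraic multiplicities:
  χ_A(x) = (x - 1)^5

Step 2 — compute geometric multiplicities via the rank-nullity identity g(λ) = n − rank(A − λI):
  rank(A − (1)·I) = 2, so dim ker(A − (1)·I) = n − 2 = 3

Summary:
  λ = 1: algebraic multiplicity = 5, geometric multiplicity = 3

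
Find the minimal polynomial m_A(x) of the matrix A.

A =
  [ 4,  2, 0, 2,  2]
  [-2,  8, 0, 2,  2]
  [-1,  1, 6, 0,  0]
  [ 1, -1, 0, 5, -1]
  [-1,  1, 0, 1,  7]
x^2 - 12*x + 36

The characteristic polynomial is χ_A(x) = (x - 6)^5, so the eigenvalues are known. The minimal polynomial is
  m_A(x) = Π_λ (x − λ)^{k_λ}
where k_λ is the size of the *largest* Jordan block for λ (equivalently, the smallest k with (A − λI)^k v = 0 for every generalised eigenvector v of λ).

  λ = 6: largest Jordan block has size 2, contributing (x − 6)^2

So m_A(x) = (x - 6)^2 = x^2 - 12*x + 36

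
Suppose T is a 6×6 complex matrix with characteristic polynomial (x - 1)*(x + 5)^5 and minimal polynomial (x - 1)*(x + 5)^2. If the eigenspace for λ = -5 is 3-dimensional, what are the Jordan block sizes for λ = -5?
Block sizes for λ = -5: [2, 2, 1]

Step 1 — from the characteristic polynomial, algebraic multiplicity of λ = -5 is 5. From dim ker(T − (-5)·I) = 3, there are exactly 3 Jordan blocks for λ = -5.
Step 2 — from the minimal polynomial, the factor (x + 5)^2 tells us the largest block for λ = -5 has size 2.
Step 3 — with total size 5, 3 blocks, and largest block 2, the block sizes (in nonincreasing order) are [2, 2, 1].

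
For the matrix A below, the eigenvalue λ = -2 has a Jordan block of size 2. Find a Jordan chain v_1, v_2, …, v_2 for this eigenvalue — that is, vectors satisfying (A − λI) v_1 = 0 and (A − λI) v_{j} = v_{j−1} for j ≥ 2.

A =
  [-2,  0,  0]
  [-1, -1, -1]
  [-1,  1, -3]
A Jordan chain for λ = -2 of length 2:
v_1 = (0, -1, -1)ᵀ
v_2 = (1, 0, 0)ᵀ

Let N = A − (-2)·I. We want v_2 with N^2 v_2 = 0 but N^1 v_2 ≠ 0; then v_{j-1} := N · v_j for j = 2, …, 2.

Pick v_2 = (1, 0, 0)ᵀ.
Then v_1 = N · v_2 = (0, -1, -1)ᵀ.

Sanity check: (A − (-2)·I) v_1 = (0, 0, 0)ᵀ = 0. ✓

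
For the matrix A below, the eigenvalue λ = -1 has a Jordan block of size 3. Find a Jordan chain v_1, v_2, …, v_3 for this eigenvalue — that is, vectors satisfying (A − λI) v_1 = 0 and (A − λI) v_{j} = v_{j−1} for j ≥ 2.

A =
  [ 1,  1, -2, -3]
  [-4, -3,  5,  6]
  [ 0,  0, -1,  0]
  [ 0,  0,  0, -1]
A Jordan chain for λ = -1 of length 3:
v_1 = (1, -2, 0, 0)ᵀ
v_2 = (-2, 5, 0, 0)ᵀ
v_3 = (0, 0, 1, 0)ᵀ

Let N = A − (-1)·I. We want v_3 with N^3 v_3 = 0 but N^2 v_3 ≠ 0; then v_{j-1} := N · v_j for j = 3, …, 2.

Pick v_3 = (0, 0, 1, 0)ᵀ.
Then v_2 = N · v_3 = (-2, 5, 0, 0)ᵀ.
Then v_1 = N · v_2 = (1, -2, 0, 0)ᵀ.

Sanity check: (A − (-1)·I) v_1 = (0, 0, 0, 0)ᵀ = 0. ✓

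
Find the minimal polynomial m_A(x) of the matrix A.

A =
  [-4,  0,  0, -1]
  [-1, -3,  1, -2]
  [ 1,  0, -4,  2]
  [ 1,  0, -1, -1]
x^3 + 9*x^2 + 27*x + 27

The characteristic polynomial is χ_A(x) = (x + 3)^4, so the eigenvalues are known. The minimal polynomial is
  m_A(x) = Π_λ (x − λ)^{k_λ}
where k_λ is the size of the *largest* Jordan block for λ (equivalently, the smallest k with (A − λI)^k v = 0 for every generalised eigenvector v of λ).

  λ = -3: largest Jordan block has size 3, contributing (x + 3)^3

So m_A(x) = (x + 3)^3 = x^3 + 9*x^2 + 27*x + 27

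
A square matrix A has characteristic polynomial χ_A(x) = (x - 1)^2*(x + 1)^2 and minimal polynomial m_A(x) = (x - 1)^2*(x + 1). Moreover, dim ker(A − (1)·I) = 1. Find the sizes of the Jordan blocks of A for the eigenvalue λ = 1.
Block sizes for λ = 1: [2]

Step 1 — from the characteristic polynomial, algebraic multiplicity of λ = 1 is 2. From dim ker(A − (1)·I) = 1, there are exactly 1 Jordan blocks for λ = 1.
Step 2 — from the minimal polynomial, the factor (x − 1)^2 tells us the largest block for λ = 1 has size 2.
Step 3 — with total size 2, 1 blocks, and largest block 2, the block sizes (in nonincreasing order) are [2].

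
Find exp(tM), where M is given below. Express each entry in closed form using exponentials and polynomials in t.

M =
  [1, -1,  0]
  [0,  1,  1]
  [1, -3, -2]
e^{tM} =
  [t^2/2 + t + 1, -t^2 - t, -t^2/2]
  [t^2/2, -t^2 + t + 1, -t^2/2 + t]
  [-t^2/2 + t, t^2 - 3*t, t^2/2 - 2*t + 1]

Strategy: write M = P · J · P⁻¹ where J is a Jordan canonical form, so e^{tM} = P · e^{tJ} · P⁻¹, and e^{tJ} can be computed block-by-block.

M has Jordan form
J =
  [0, 1, 0]
  [0, 0, 1]
  [0, 0, 0]
(up to reordering of blocks).

Per-block formulas:
  For a 3×3 Jordan block J_3(0): exp(t · J_3(0)) = e^(0t)·(I + t·N + (t^2/2)·N^2), where N is the 3×3 nilpotent shift.

After assembling e^{tJ} and conjugating by P, we get:

e^{tM} =
  [t^2/2 + t + 1, -t^2 - t, -t^2/2]
  [t^2/2, -t^2 + t + 1, -t^2/2 + t]
  [-t^2/2 + t, t^2 - 3*t, t^2/2 - 2*t + 1]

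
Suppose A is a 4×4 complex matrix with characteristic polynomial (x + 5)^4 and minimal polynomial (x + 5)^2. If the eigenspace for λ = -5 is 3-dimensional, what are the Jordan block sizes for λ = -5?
Block sizes for λ = -5: [2, 1, 1]

Step 1 — from the characteristic polynomial, algebraic multiplicity of λ = -5 is 4. From dim ker(A − (-5)·I) = 3, there are exactly 3 Jordan blocks for λ = -5.
Step 2 — from the minimal polynomial, the factor (x + 5)^2 tells us the largest block for λ = -5 has size 2.
Step 3 — with total size 4, 3 blocks, and largest block 2, the block sizes (in nonincreasing order) are [2, 1, 1].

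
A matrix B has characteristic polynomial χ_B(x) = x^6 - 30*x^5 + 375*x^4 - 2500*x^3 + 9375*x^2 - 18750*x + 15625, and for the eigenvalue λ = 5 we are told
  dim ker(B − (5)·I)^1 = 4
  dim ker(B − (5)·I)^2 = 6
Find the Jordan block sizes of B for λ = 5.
Block sizes for λ = 5: [2, 2, 1, 1]

From the dimensions of kernels of powers, the number of Jordan blocks of size at least j is d_j − d_{j−1} where d_j = dim ker(N^j) (with d_0 = 0). Computing the differences gives [4, 2].
The number of blocks of size exactly k is (#blocks of size ≥ k) − (#blocks of size ≥ k + 1), so the partition is: 2 block(s) of size 1, 2 block(s) of size 2.
In nonincreasing order the block sizes are [2, 2, 1, 1].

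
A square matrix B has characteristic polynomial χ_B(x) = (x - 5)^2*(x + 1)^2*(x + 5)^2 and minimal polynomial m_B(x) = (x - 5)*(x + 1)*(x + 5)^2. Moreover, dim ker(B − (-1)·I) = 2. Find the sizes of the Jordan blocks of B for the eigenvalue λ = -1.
Block sizes for λ = -1: [1, 1]

Step 1 — from the characteristic polynomial, algebraic multiplicity of λ = -1 is 2. From dim ker(B − (-1)·I) = 2, there are exactly 2 Jordan blocks for λ = -1.
Step 2 — from the minimal polynomial, the factor (x + 1) tells us the largest block for λ = -1 has size 1.
Step 3 — with total size 2, 2 blocks, and largest block 1, the block sizes (in nonincreasing order) are [1, 1].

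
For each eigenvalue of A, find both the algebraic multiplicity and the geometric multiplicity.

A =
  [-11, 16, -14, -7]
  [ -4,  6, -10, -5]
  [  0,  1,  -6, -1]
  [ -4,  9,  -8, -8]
λ = -5: alg = 3, geom = 1; λ = -4: alg = 1, geom = 1

Step 1 — factor the characteristic polynomial to read off the algebraic multiplicities:
  χ_A(x) = (x + 4)*(x + 5)^3

Step 2 — compute geometric multiplicities via the rank-nullity identity g(λ) = n − rank(A − λI):
  rank(A − (-5)·I) = 3, so dim ker(A − (-5)·I) = n − 3 = 1
  rank(A − (-4)·I) = 3, so dim ker(A − (-4)·I) = n − 3 = 1

Summary:
  λ = -5: algebraic multiplicity = 3, geometric multiplicity = 1
  λ = -4: algebraic multiplicity = 1, geometric multiplicity = 1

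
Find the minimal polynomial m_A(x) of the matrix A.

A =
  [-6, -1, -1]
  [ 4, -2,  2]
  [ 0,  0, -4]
x^2 + 8*x + 16

The characteristic polynomial is χ_A(x) = (x + 4)^3, so the eigenvalues are known. The minimal polynomial is
  m_A(x) = Π_λ (x − λ)^{k_λ}
where k_λ is the size of the *largest* Jordan block for λ (equivalently, the smallest k with (A − λI)^k v = 0 for every generalised eigenvector v of λ).

  λ = -4: largest Jordan block has size 2, contributing (x + 4)^2

So m_A(x) = (x + 4)^2 = x^2 + 8*x + 16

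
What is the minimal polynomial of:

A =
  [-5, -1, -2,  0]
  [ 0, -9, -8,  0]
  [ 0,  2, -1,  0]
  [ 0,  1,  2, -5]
x^2 + 10*x + 25

The characteristic polynomial is χ_A(x) = (x + 5)^4, so the eigenvalues are known. The minimal polynomial is
  m_A(x) = Π_λ (x − λ)^{k_λ}
where k_λ is the size of the *largest* Jordan block for λ (equivalently, the smallest k with (A − λI)^k v = 0 for every generalised eigenvector v of λ).

  λ = -5: largest Jordan block has size 2, contributing (x + 5)^2

So m_A(x) = (x + 5)^2 = x^2 + 10*x + 25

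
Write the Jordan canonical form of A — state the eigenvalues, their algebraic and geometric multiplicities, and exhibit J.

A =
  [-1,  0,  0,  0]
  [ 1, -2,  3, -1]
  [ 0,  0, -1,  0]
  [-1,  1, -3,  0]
J_2(-1) ⊕ J_1(-1) ⊕ J_1(-1)

The characteristic polynomial is
  det(x·I − A) = x^4 + 4*x^3 + 6*x^2 + 4*x + 1 = (x + 1)^4

Eigenvalues and multiplicities (the geometric multiplicity of λ is n − rank(A − λI), which equals the number of Jordan blocks for λ):
  λ = -1: algebraic multiplicity = 4, geometric multiplicity = 3

Determining the block sizes for each eigenvalue:
  λ = -1: 3 blocks summing to 4 forces exactly one block of size 2 and the rest size 1 → block sizes [2, 1, 1]

Assembling the blocks gives a Jordan form
J =
  [-1,  1,  0,  0]
  [ 0, -1,  0,  0]
  [ 0,  0, -1,  0]
  [ 0,  0,  0, -1]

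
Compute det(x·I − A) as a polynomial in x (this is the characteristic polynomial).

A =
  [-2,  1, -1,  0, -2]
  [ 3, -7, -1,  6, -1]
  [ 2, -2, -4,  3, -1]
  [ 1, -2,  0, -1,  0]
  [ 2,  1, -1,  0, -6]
x^5 + 20*x^4 + 160*x^3 + 640*x^2 + 1280*x + 1024

Expanding det(x·I − A) (e.g. by cofactor expansion or by noting that A is similar to its Jordan form J, which has the same characteristic polynomial as A) gives
  χ_A(x) = x^5 + 20*x^4 + 160*x^3 + 640*x^2 + 1280*x + 1024
which factors as (x + 4)^5. The eigenvalues (with algebraic multiplicities) are λ = -4 with multiplicity 5.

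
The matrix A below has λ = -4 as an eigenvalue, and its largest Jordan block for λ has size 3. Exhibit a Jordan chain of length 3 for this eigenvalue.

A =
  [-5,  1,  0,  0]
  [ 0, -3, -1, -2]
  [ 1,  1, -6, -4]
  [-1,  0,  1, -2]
A Jordan chain for λ = -4 of length 3:
v_1 = (1, 1, 1, 0)ᵀ
v_2 = (-1, 0, 1, -1)ᵀ
v_3 = (1, 0, 0, 0)ᵀ

Let N = A − (-4)·I. We want v_3 with N^3 v_3 = 0 but N^2 v_3 ≠ 0; then v_{j-1} := N · v_j for j = 3, …, 2.

Pick v_3 = (1, 0, 0, 0)ᵀ.
Then v_2 = N · v_3 = (-1, 0, 1, -1)ᵀ.
Then v_1 = N · v_2 = (1, 1, 1, 0)ᵀ.

Sanity check: (A − (-4)·I) v_1 = (0, 0, 0, 0)ᵀ = 0. ✓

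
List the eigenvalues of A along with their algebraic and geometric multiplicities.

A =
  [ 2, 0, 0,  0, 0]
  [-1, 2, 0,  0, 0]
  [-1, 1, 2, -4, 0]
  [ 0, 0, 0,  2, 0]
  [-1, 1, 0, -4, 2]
λ = 2: alg = 5, geom = 3

Step 1 — factor the characteristic polynomial to read off the algebraic multiplicities:
  χ_A(x) = (x - 2)^5

Step 2 — compute geometric multiplicities via the rank-nullity identity g(λ) = n − rank(A − λI):
  rank(A − (2)·I) = 2, so dim ker(A − (2)·I) = n − 2 = 3

Summary:
  λ = 2: algebraic multiplicity = 5, geometric multiplicity = 3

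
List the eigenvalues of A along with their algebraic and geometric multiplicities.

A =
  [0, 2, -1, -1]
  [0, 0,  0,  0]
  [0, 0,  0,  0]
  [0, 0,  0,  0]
λ = 0: alg = 4, geom = 3

Step 1 — factor the characteristic polynomial to read off the algebraic multiplicities:
  χ_A(x) = x^4

Step 2 — compute geometric multiplicities via the rank-nullity identity g(λ) = n − rank(A − λI):
  rank(A − (0)·I) = 1, so dim ker(A − (0)·I) = n − 1 = 3

Summary:
  λ = 0: algebraic multiplicity = 4, geometric multiplicity = 3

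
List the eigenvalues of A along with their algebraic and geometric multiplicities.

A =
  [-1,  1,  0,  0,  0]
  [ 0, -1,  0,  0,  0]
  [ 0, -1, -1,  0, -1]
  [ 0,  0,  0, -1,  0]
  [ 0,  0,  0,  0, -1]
λ = -1: alg = 5, geom = 3

Step 1 — factor the characteristic polynomial to read off the algebraic multiplicities:
  χ_A(x) = (x + 1)^5

Step 2 — compute geometric multiplicities via the rank-nullity identity g(λ) = n − rank(A − λI):
  rank(A − (-1)·I) = 2, so dim ker(A − (-1)·I) = n − 2 = 3

Summary:
  λ = -1: algebraic multiplicity = 5, geometric multiplicity = 3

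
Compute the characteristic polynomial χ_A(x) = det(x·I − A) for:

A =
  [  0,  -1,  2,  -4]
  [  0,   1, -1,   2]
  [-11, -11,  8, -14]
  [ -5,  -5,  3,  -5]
x^4 - 4*x^3 + 6*x^2 - 4*x + 1

Expanding det(x·I − A) (e.g. by cofactor expansion or by noting that A is similar to its Jordan form J, which has the same characteristic polynomial as A) gives
  χ_A(x) = x^4 - 4*x^3 + 6*x^2 - 4*x + 1
which factors as (x - 1)^4. The eigenvalues (with algebraic multiplicities) are λ = 1 with multiplicity 4.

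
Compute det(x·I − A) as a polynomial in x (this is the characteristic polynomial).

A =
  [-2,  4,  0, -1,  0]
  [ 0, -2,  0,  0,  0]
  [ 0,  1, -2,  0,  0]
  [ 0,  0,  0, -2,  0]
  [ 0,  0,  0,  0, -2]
x^5 + 10*x^4 + 40*x^3 + 80*x^2 + 80*x + 32

Expanding det(x·I − A) (e.g. by cofactor expansion or by noting that A is similar to its Jordan form J, which has the same characteristic polynomial as A) gives
  χ_A(x) = x^5 + 10*x^4 + 40*x^3 + 80*x^2 + 80*x + 32
which factors as (x + 2)^5. The eigenvalues (with algebraic multiplicities) are λ = -2 with multiplicity 5.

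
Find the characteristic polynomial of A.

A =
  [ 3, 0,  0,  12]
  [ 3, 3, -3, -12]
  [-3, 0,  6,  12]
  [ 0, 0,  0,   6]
x^4 - 18*x^3 + 117*x^2 - 324*x + 324

Expanding det(x·I − A) (e.g. by cofactor expansion or by noting that A is similar to its Jordan form J, which has the same characteristic polynomial as A) gives
  χ_A(x) = x^4 - 18*x^3 + 117*x^2 - 324*x + 324
which factors as (x - 6)^2*(x - 3)^2. The eigenvalues (with algebraic multiplicities) are λ = 3 with multiplicity 2, λ = 6 with multiplicity 2.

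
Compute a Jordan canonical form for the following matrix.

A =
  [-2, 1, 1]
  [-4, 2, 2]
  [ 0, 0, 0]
J_2(0) ⊕ J_1(0)

The characteristic polynomial is
  det(x·I − A) = x^3

Eigenvalues and multiplicities (the geometric multiplicity of λ is n − rank(A − λI), which equals the number of Jordan blocks for λ):
  λ = 0: algebraic multiplicity = 3, geometric multiplicity = 2

Determining the block sizes for each eigenvalue:
  λ = 0: 2 blocks summing to 3 forces exactly one block of size 2 and the rest size 1 → block sizes [2, 1]

Assembling the blocks gives a Jordan form
J =
  [0, 1, 0]
  [0, 0, 0]
  [0, 0, 0]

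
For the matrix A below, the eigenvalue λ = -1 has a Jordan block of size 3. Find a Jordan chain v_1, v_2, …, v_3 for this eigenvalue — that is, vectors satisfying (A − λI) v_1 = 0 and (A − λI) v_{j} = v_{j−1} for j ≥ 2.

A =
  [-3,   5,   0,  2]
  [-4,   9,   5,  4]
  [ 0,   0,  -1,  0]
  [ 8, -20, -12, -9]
A Jordan chain for λ = -1 of length 3:
v_1 = (1, 2, 0, -4)ᵀ
v_2 = (0, 5, 0, -12)ᵀ
v_3 = (0, 0, 1, 0)ᵀ

Let N = A − (-1)·I. We want v_3 with N^3 v_3 = 0 but N^2 v_3 ≠ 0; then v_{j-1} := N · v_j for j = 3, …, 2.

Pick v_3 = (0, 0, 1, 0)ᵀ.
Then v_2 = N · v_3 = (0, 5, 0, -12)ᵀ.
Then v_1 = N · v_2 = (1, 2, 0, -4)ᵀ.

Sanity check: (A − (-1)·I) v_1 = (0, 0, 0, 0)ᵀ = 0. ✓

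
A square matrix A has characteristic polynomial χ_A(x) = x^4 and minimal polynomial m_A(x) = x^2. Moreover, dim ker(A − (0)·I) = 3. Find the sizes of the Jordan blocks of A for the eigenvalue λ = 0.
Block sizes for λ = 0: [2, 1, 1]

Step 1 — from the characteristic polynomial, algebraic multiplicity of λ = 0 is 4. From dim ker(A − (0)·I) = 3, there are exactly 3 Jordan blocks for λ = 0.
Step 2 — from the minimal polynomial, the factor (x − 0)^2 tells us the largest block for λ = 0 has size 2.
Step 3 — with total size 4, 3 blocks, and largest block 2, the block sizes (in nonincreasing order) are [2, 1, 1].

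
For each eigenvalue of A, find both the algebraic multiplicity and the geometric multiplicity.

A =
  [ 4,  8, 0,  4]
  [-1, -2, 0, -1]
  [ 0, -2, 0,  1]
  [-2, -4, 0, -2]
λ = 0: alg = 4, geom = 2

Step 1 — factor the characteristic polynomial to read off the algebraic multiplicities:
  χ_A(x) = x^4

Step 2 — compute geometric multiplicities via the rank-nullity identity g(λ) = n − rank(A − λI):
  rank(A − (0)·I) = 2, so dim ker(A − (0)·I) = n − 2 = 2

Summary:
  λ = 0: algebraic multiplicity = 4, geometric multiplicity = 2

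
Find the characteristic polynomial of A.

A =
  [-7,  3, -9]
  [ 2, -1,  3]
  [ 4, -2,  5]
x^3 + 3*x^2 + 3*x + 1

Expanding det(x·I − A) (e.g. by cofactor expansion or by noting that A is similar to its Jordan form J, which has the same characteristic polynomial as A) gives
  χ_A(x) = x^3 + 3*x^2 + 3*x + 1
which factors as (x + 1)^3. The eigenvalues (with algebraic multiplicities) are λ = -1 with multiplicity 3.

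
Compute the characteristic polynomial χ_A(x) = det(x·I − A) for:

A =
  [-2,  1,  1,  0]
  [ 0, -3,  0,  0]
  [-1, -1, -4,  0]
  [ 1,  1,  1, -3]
x^4 + 12*x^3 + 54*x^2 + 108*x + 81

Expanding det(x·I − A) (e.g. by cofactor expansion or by noting that A is similar to its Jordan form J, which has the same characteristic polynomial as A) gives
  χ_A(x) = x^4 + 12*x^3 + 54*x^2 + 108*x + 81
which factors as (x + 3)^4. The eigenvalues (with algebraic multiplicities) are λ = -3 with multiplicity 4.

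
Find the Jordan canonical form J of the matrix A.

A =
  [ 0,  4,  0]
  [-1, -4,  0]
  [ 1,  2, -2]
J_2(-2) ⊕ J_1(-2)

The characteristic polynomial is
  det(x·I − A) = x^3 + 6*x^2 + 12*x + 8 = (x + 2)^3

Eigenvalues and multiplicities (the geometric multiplicity of λ is n − rank(A − λI), which equals the number of Jordan blocks for λ):
  λ = -2: algebraic multiplicity = 3, geometric multiplicity = 2

Determining the block sizes for each eigenvalue:
  λ = -2: 2 blocks summing to 3 forces exactly one block of size 2 and the rest size 1 → block sizes [2, 1]

Assembling the blocks gives a Jordan form
J =
  [-2,  1,  0]
  [ 0, -2,  0]
  [ 0,  0, -2]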